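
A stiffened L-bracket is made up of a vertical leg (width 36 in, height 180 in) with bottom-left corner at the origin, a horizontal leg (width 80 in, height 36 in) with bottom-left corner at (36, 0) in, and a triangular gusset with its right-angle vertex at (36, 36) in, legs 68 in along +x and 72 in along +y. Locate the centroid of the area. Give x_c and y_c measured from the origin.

Part | A | x̄ᵢ | ȳᵢ | A·x̄ᵢ | A·ȳᵢ
vertical leg | 6480.00 | 18.00 | 90.00 | 116640.00 | 583200.00
horizontal leg | 2880.00 | 76.00 | 18.00 | 218880.00 | 51840.00
gusset | 2448.00 | 58.67 | 60.00 | 143616.00 | 146880.00
Σ | 11808.00 |  |  | 479136.00 | 781920.00
x_c = 479136.00 / 11808.00 = 40.58 in
y_c = 781920.00 / 11808.00 = 66.22 in

x_c = 40.58 in, y_c = 66.22 in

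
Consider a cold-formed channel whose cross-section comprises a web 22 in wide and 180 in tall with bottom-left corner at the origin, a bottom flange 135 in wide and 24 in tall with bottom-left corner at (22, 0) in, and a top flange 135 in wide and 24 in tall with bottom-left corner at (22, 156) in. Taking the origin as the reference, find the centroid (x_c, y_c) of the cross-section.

x_c = 59.72 in, y_c = 90.00 in

Part | A | x̄ᵢ | ȳᵢ | A·x̄ᵢ | A·ȳᵢ
web | 3960.00 | 11.00 | 90.00 | 43560.00 | 356400.00
bottom flange | 3240.00 | 89.50 | 12.00 | 289980.00 | 38880.00
top flange | 3240.00 | 89.50 | 168.00 | 289980.00 | 544320.00
Σ | 10440.00 |  |  | 623520.00 | 939600.00
x_c = 623520.00 / 10440.00 = 59.72 in
y_c = 939600.00 / 10440.00 = 90.00 in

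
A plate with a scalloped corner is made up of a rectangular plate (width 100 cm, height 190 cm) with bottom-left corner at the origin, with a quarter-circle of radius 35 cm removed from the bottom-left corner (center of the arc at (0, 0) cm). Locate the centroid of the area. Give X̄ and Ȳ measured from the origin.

X̄ = 51.87 cm, Ȳ = 99.27 cm

plate: A = 100 × 190 = 19000.00, centroid at (50.00, 95.00).
removed quarter-circle: A = −¼π·35² = -962.11, centroid at (14.85, 14.85).
ΣA = 18037.89 cm², ΣAX̄ = 935708.33 cm³, ΣAȲ = 1790708.33 cm³.
X̄ = 935708.33/18037.89 = 51.87 cm; Ȳ = 1790708.33/18037.89 = 99.27 cm.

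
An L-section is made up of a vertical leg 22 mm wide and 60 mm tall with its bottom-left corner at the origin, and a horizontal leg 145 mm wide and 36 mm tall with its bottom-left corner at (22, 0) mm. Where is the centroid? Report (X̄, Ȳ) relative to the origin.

X̄ = 77.65 mm, Ȳ = 20.42 mm

vertical leg: A = 22 × 60 = 1320.00, centroid at (11.00, 30.00).
horizontal leg: A = 145 × 36 = 5220.00, centroid at (94.50, 18.00).
ΣA = 6540.00 mm², ΣAX̄ = 507810.00 mm³, ΣAȲ = 133560.00 mm³.
X̄ = 507810.00/6540.00 = 77.65 mm; Ȳ = 133560.00/6540.00 = 20.42 mm.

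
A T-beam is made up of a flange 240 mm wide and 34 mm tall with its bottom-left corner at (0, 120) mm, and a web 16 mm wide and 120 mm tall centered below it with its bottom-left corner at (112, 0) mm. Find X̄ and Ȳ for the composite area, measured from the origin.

web: A = 16 × 120 = 1920.00, centroid at (120.00, 60.00).
flange: A = 240 × 34 = 8160.00, centroid at (120.00, 137.00).
ΣA = 10080.00 mm²
ΣAX̄ = (1920.00)(120.00) + (8160.00)(120.00) = 1209600.00 mm³
ΣAȲ = (1920.00)(60.00) + (8160.00)(137.00) = 1233120.00 mm³
X̄ = 1209600.00 / 10080.00 = 120.00 mm
Ȳ = 1233120.00 / 10080.00 = 122.33 mm

X̄ = 120.00 mm, Ȳ = 122.33 mm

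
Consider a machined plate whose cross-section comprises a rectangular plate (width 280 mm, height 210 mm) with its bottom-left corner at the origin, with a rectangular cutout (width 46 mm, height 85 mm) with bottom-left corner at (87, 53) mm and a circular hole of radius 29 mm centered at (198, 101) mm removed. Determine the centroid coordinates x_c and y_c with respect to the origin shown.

x_c = 139.31 mm, y_c = 105.91 mm

Part | A | x̄ᵢ | ȳᵢ | A·x̄ᵢ | A·ȳᵢ
plate | 58800.00 | 140.00 | 105.00 | 8232000.00 | 6174000.00
hole 1 | -3910.00 | 110.00 | 95.50 | -430100.00 | -373405.00
hole 2 | -2642.08 | 198.00 | 101.00 | -523131.73 | -266850.02
Σ | 52247.92 |  |  | 7278768.27 | 5533744.98
x_c = 7278768.27 / 52247.92 = 139.31 mm
y_c = 5533744.98 / 52247.92 = 105.91 mm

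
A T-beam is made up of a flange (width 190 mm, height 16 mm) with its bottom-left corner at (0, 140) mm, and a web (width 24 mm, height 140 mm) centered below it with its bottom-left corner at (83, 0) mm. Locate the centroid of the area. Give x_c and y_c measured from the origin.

x_c = 95.00 mm, y_c = 107.05 mm

web: A = 24 × 140 = 3360.00, centroid at (95.00, 70.00).
flange: A = 190 × 16 = 3040.00, centroid at (95.00, 148.00).
ΣA = 6400.00 mm²
ΣAx_c = (3360.00)(95.00) + (3040.00)(95.00) = 608000.00 mm³
ΣAy_c = (3360.00)(70.00) + (3040.00)(148.00) = 685120.00 mm³
x_c = 608000.00 / 6400.00 = 95.00 mm
y_c = 685120.00 / 6400.00 = 107.05 mm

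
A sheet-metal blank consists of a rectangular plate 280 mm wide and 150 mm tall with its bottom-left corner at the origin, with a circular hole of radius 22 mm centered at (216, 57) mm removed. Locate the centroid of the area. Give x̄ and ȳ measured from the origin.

plate: A = 280 × 150 = 42000.00, centroid at (140.00, 75.00).
hole: A = −π·22² = -1520.53, centroid at (216.00, 57.00).
ΣA = 40479.47 mm²
ΣAx̄ = (42000.00)(140.00) + (-1520.53)(216.00) = 5551565.34 mm³
ΣAȳ = (42000.00)(75.00) + (-1520.53)(57.00) = 3063329.74 mm³
x̄ = 5551565.34 / 40479.47 = 137.15 mm
ȳ = 3063329.74 / 40479.47 = 75.68 mm

x̄ = 137.15 mm, ȳ = 75.68 mm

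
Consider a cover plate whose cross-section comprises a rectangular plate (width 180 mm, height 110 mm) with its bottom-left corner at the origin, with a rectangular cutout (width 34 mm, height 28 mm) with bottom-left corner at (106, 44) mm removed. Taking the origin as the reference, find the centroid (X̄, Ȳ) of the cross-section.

Part | A | x̄ᵢ | ȳᵢ | A·x̄ᵢ | A·ȳᵢ
plate | 19800.00 | 90.00 | 55.00 | 1782000.00 | 1089000.00
hole | -952.00 | 123.00 | 58.00 | -117096.00 | -55216.00
Σ | 18848.00 |  |  | 1664904.00 | 1033784.00
X̄ = 1664904.00 / 18848.00 = 88.33 mm
Ȳ = 1033784.00 / 18848.00 = 54.85 mm

X̄ = 88.33 mm, Ȳ = 54.85 mm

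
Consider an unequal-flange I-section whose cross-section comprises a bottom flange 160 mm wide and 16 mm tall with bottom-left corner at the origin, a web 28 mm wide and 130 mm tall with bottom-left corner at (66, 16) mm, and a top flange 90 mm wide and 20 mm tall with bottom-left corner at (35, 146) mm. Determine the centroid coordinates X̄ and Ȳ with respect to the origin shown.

X̄ = 80.00 mm, Ȳ = 74.52 mm

bottom flange: A = 160 × 16 = 2560.00, centroid at (80.00, 8.00).
web: A = 28 × 130 = 3640.00, centroid at (80.00, 81.00).
top flange: A = 90 × 20 = 1800.00, centroid at (80.00, 156.00).
ΣA = 8000.00 mm², ΣAX̄ = 640000.00 mm³, ΣAȲ = 596120.00 mm³.
X̄ = 640000.00/8000.00 = 80.00 mm; Ȳ = 596120.00/8000.00 = 74.52 mm.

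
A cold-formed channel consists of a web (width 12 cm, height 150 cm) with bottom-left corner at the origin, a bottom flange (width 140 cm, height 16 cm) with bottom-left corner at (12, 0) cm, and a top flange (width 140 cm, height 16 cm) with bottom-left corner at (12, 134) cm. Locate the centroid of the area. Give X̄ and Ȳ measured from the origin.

Part | A | x̄ᵢ | ȳᵢ | A·x̄ᵢ | A·ȳᵢ
web | 1800.00 | 6.00 | 75.00 | 10800.00 | 135000.00
bottom flange | 2240.00 | 82.00 | 8.00 | 183680.00 | 17920.00
top flange | 2240.00 | 82.00 | 142.00 | 183680.00 | 318080.00
Σ | 6280.00 |  |  | 378160.00 | 471000.00
X̄ = 378160.00 / 6280.00 = 60.22 cm
Ȳ = 471000.00 / 6280.00 = 75.00 cm

X̄ = 60.22 cm, Ȳ = 75.00 cm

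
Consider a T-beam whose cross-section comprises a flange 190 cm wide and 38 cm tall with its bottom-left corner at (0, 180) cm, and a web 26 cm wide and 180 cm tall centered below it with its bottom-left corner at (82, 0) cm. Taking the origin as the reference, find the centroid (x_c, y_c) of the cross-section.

x_c = 95.00 cm, y_c = 156.13 cm

Part | A | x̄ᵢ | ȳᵢ | A·x̄ᵢ | A·ȳᵢ
web | 4680.00 | 95.00 | 90.00 | 444600.00 | 421200.00
flange | 7220.00 | 95.00 | 199.00 | 685900.00 | 1436780.00
Σ | 11900.00 |  |  | 1130500.00 | 1857980.00
x_c = 1130500.00 / 11900.00 = 95.00 cm
y_c = 1857980.00 / 11900.00 = 156.13 cm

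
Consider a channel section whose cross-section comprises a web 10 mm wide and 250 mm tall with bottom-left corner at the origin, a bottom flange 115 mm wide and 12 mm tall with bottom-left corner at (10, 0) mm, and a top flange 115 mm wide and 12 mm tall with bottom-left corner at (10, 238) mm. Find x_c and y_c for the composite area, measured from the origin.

Part | A | x̄ᵢ | ȳᵢ | A·x̄ᵢ | A·ȳᵢ
web | 2500.00 | 5.00 | 125.00 | 12500.00 | 312500.00
bottom flange | 1380.00 | 67.50 | 6.00 | 93150.00 | 8280.00
top flange | 1380.00 | 67.50 | 244.00 | 93150.00 | 336720.00
Σ | 5260.00 |  |  | 198800.00 | 657500.00
x_c = 198800.00 / 5260.00 = 37.79 mm
y_c = 657500.00 / 5260.00 = 125.00 mm

x_c = 37.79 mm, y_c = 125.00 mm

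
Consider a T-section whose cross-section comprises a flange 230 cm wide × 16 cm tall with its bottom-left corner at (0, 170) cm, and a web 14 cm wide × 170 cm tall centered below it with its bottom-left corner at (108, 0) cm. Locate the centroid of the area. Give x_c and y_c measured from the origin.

web: A = 14 × 170 = 2380.00, centroid at (115.00, 85.00).
flange: A = 230 × 16 = 3680.00, centroid at (115.00, 178.00).
ΣA = 6060.00 cm², ΣAx_c = 696900.00 cm³, ΣAy_c = 857340.00 cm³.
x_c = 696900.00/6060.00 = 115.00 cm; y_c = 857340.00/6060.00 = 141.48 cm.

x_c = 115.00 cm, y_c = 141.48 cm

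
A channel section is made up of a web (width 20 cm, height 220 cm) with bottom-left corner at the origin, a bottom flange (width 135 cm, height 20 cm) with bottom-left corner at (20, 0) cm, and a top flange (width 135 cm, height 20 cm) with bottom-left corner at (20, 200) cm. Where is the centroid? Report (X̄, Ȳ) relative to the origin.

web: A = 20 × 220 = 4400.00, centroid at (10.00, 110.00).
bottom flange: A = 135 × 20 = 2700.00, centroid at (87.50, 10.00).
top flange: A = 135 × 20 = 2700.00, centroid at (87.50, 210.00).
ΣA = 9800.00 cm²
ΣAX̄ = (4400.00)(10.00) + (2700.00)(87.50) + (2700.00)(87.50) = 516500.00 cm³
ΣAȲ = (4400.00)(110.00) + (2700.00)(10.00) + (2700.00)(210.00) = 1078000.00 cm³
X̄ = 516500.00 / 9800.00 = 52.70 cm
Ȳ = 1078000.00 / 9800.00 = 110.00 cm

X̄ = 52.70 cm, Ȳ = 110.00 cm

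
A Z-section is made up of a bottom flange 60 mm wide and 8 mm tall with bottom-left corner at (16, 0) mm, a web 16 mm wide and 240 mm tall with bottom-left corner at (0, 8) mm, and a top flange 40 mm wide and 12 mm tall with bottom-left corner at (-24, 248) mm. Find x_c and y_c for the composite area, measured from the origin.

x_c = 10.60 mm, y_c = 128.20 mm

bottom flange: A = 60 × 8 = 480.00, centroid at (46.00, 4.00).
web: A = 16 × 240 = 3840.00, centroid at (8.00, 128.00).
top flange: A = 40 × 12 = 480.00, centroid at (-4.00, 254.00).
ΣA = 4800.00 mm², ΣAx_c = 50880.00 mm³, ΣAy_c = 615360.00 mm³.
x_c = 50880.00/4800.00 = 10.60 mm; y_c = 615360.00/4800.00 = 128.20 mm.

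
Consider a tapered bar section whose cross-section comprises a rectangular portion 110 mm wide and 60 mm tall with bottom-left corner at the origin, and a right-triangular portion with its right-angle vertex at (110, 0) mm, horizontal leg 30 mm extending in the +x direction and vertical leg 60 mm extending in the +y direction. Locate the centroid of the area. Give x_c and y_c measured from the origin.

Part | A | x̄ᵢ | ȳᵢ | A·x̄ᵢ | A·ȳᵢ
rectangular portion | 6600.00 | 55.00 | 30.00 | 363000.00 | 198000.00
triangular portion | 900.00 | 120.00 | 20.00 | 108000.00 | 18000.00
Σ | 7500.00 |  |  | 471000.00 | 216000.00
x_c = 471000.00 / 7500.00 = 62.80 mm
y_c = 216000.00 / 7500.00 = 28.80 mm

x_c = 62.80 mm, y_c = 28.80 mm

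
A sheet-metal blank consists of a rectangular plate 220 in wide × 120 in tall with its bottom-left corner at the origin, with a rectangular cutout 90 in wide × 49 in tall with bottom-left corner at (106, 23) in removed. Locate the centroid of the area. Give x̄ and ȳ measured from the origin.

x̄ = 101.78 in, ȳ = 62.51 in

Part | A | x̄ᵢ | ȳᵢ | A·x̄ᵢ | A·ȳᵢ
plate | 26400.00 | 110.00 | 60.00 | 2904000.00 | 1584000.00
hole | -4410.00 | 151.00 | 47.50 | -665910.00 | -209475.00
Σ | 21990.00 |  |  | 2238090.00 | 1374525.00
x̄ = 2238090.00 / 21990.00 = 101.78 in
ȳ = 1374525.00 / 21990.00 = 62.51 in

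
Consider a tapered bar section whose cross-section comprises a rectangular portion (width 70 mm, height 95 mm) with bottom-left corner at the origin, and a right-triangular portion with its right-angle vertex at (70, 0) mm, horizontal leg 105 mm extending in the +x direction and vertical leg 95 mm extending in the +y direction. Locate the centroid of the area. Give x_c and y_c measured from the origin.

x_c = 65.00 mm, y_c = 40.71 mm

rectangular portion: A = 70 × 95 = 6650.00, centroid at (35.00, 47.50).
triangular portion: A = ½·105·95 = 4987.50, centroid at (105.00, 31.67).
ΣA = 11637.50 mm²
ΣAx_c = (6650.00)(35.00) + (4987.50)(105.00) = 756437.50 mm³
ΣAy_c = (6650.00)(47.50) + (4987.50)(31.67) = 473812.50 mm³
x_c = 756437.50 / 11637.50 = 65.00 mm
y_c = 473812.50 / 11637.50 = 40.71 mm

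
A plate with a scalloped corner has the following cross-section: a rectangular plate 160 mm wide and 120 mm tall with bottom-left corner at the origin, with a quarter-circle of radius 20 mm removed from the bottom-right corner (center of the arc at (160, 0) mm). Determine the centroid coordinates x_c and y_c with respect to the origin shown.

plate: A = 160 × 120 = 19200.00, centroid at (80.00, 60.00).
removed quarter-circle: A = −¼π·20² = -314.16, centroid at (151.51, 8.49).
ΣA = 18885.84 mm², ΣAx_c = 1488401.18 mm³, ΣAy_c = 1149333.33 mm³.
x_c = 1488401.18/18885.84 = 78.81 mm; y_c = 1149333.33/18885.84 = 60.86 mm.

x_c = 78.81 mm, y_c = 60.86 mm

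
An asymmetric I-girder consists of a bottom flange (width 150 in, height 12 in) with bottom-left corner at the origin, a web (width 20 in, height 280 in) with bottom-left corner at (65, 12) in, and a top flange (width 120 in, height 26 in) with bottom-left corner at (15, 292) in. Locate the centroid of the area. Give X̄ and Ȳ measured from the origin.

X̄ = 75.00 in, Ȳ = 172.40 in

bottom flange: A = 150 × 12 = 1800.00, centroid at (75.00, 6.00).
web: A = 20 × 280 = 5600.00, centroid at (75.00, 152.00).
top flange: A = 120 × 26 = 3120.00, centroid at (75.00, 305.00).
ΣA = 10520.00 in², ΣAX̄ = 789000.00 in³, ΣAȲ = 1813600.00 in³.
X̄ = 789000.00/10520.00 = 75.00 in; Ȳ = 1813600.00/10520.00 = 172.40 in.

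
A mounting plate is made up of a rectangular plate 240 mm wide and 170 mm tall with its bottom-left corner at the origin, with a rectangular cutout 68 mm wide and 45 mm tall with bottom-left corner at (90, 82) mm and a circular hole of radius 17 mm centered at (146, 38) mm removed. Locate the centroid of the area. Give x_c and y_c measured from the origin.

plate: A = 240 × 170 = 40800.00, centroid at (120.00, 85.00).
hole 1: A = −(68 × 45) = -3060.00, centroid at (124.00, 104.50).
hole 2: A = −π·17² = -907.92, centroid at (146.00, 38.00).
ΣA = 36832.08 mm²
ΣAx_c = (40800.00)(120.00) + (-3060.00)(124.00) + (-907.92)(146.00) = 4384003.64 mm³
ΣAy_c = (40800.00)(85.00) + (-3060.00)(104.50) + (-907.92)(38.00) = 3113729.03 mm³
x_c = 4384003.64 / 36832.08 = 119.03 mm
y_c = 3113729.03 / 36832.08 = 84.54 mm

x_c = 119.03 mm, y_c = 84.54 mm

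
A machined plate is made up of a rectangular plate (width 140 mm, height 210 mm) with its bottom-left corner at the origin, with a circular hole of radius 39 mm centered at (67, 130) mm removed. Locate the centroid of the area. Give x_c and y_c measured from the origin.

Part | A | x̄ᵢ | ȳᵢ | A·x̄ᵢ | A·ȳᵢ
plate | 29400.00 | 70.00 | 105.00 | 2058000.00 | 3087000.00
hole | -4778.36 | 67.00 | 130.00 | -320150.28 | -621187.12
Σ | 24621.64 |  |  | 1737849.72 | 2465812.88
x_c = 1737849.72 / 24621.64 = 70.58 mm
y_c = 2465812.88 / 24621.64 = 100.15 mm

x_c = 70.58 mm, y_c = 100.15 mm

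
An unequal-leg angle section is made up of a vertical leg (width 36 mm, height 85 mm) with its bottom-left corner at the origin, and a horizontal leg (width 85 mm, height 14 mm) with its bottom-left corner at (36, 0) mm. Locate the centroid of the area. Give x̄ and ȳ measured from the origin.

x̄ = 34.94 mm, ȳ = 32.56 mm

vertical leg: A = 36 × 85 = 3060.00, centroid at (18.00, 42.50).
horizontal leg: A = 85 × 14 = 1190.00, centroid at (78.50, 7.00).
ΣA = 4250.00 mm²
ΣAx̄ = (3060.00)(18.00) + (1190.00)(78.50) = 148495.00 mm³
ΣAȳ = (3060.00)(42.50) + (1190.00)(7.00) = 138380.00 mm³
x̄ = 148495.00 / 4250.00 = 34.94 mm
ȳ = 138380.00 / 4250.00 = 32.56 mm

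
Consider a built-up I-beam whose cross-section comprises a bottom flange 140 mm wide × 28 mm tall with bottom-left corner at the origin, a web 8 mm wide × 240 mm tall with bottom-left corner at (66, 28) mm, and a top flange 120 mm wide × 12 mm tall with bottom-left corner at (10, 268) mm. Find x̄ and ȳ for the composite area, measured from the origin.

bottom flange: A = 140 × 28 = 3920.00, centroid at (70.00, 14.00).
web: A = 8 × 240 = 1920.00, centroid at (70.00, 148.00).
top flange: A = 120 × 12 = 1440.00, centroid at (70.00, 274.00).
ΣA = 7280.00 mm²
ΣAx̄ = (3920.00)(70.00) + (1920.00)(70.00) + (1440.00)(70.00) = 509600.00 mm³
ΣAȳ = (3920.00)(14.00) + (1920.00)(148.00) + (1440.00)(274.00) = 733600.00 mm³
x̄ = 509600.00 / 7280.00 = 70.00 mm
ȳ = 733600.00 / 7280.00 = 100.77 mm

x̄ = 70.00 mm, ȳ = 100.77 mm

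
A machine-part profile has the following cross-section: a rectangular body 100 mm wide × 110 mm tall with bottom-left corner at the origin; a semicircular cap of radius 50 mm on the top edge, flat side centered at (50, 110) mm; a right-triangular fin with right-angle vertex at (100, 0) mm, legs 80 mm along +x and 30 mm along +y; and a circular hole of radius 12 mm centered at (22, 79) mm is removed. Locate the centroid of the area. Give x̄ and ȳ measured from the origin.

rectangular body: A = 100 × 110 = 11000.00, centroid at (50.00, 55.00).
semicircular top: A = ½π·50² = 3926.99, centroid at (50.00, 131.22).
triangular fin: A = ½·80·30 = 1200.00, centroid at (126.67, 10.00).
hole: A = −π·12² = -452.39, centroid at (22.00, 79.00).
ΣA = 15674.60 mm², ΣAx̄ = 888396.98 mm³, ΣAȳ = 1096563.57 mm³.
x̄ = 888396.98/15674.60 = 56.68 mm; ȳ = 1096563.57/15674.60 = 69.96 mm.

x̄ = 56.68 mm, ȳ = 69.96 mm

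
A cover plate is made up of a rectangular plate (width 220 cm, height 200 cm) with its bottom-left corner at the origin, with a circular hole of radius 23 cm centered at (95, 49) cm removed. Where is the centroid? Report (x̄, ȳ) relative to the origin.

Part | A | x̄ᵢ | ȳᵢ | A·x̄ᵢ | A·ȳᵢ
plate | 44000.00 | 110.00 | 100.00 | 4840000.00 | 4400000.00
hole | -1661.90 | 95.00 | 49.00 | -157880.74 | -81433.22
Σ | 42338.10 |  |  | 4682119.26 | 4318566.78
x̄ = 4682119.26 / 42338.10 = 110.59 cm
ȳ = 4318566.78 / 42338.10 = 102.00 cm

x̄ = 110.59 cm, ȳ = 102.00 cm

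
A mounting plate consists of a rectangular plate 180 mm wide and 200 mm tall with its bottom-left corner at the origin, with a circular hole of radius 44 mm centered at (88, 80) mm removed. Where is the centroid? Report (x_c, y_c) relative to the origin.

plate: A = 180 × 200 = 36000.00, centroid at (90.00, 100.00).
hole: A = −π·44² = -6082.12, centroid at (88.00, 80.00).
ΣA = 29917.88 mm², ΣAx_c = 2704773.14 mm³, ΣAy_c = 3113430.13 mm³.
x_c = 2704773.14/29917.88 = 90.41 mm; y_c = 3113430.13/29917.88 = 104.07 mm.

x_c = 90.41 mm, y_c = 104.07 mm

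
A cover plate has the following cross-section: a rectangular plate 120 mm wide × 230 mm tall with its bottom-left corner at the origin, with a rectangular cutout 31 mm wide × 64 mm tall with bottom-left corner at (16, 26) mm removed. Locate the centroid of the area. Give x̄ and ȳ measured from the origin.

plate: A = 120 × 230 = 27600.00, centroid at (60.00, 115.00).
hole: A = −(31 × 64) = -1984.00, centroid at (31.50, 58.00).
ΣA = 25616.00 mm²
ΣAx̄ = (27600.00)(60.00) + (-1984.00)(31.50) = 1593504.00 mm³
ΣAȳ = (27600.00)(115.00) + (-1984.00)(58.00) = 3058928.00 mm³
x̄ = 1593504.00 / 25616.00 = 62.21 mm
ȳ = 3058928.00 / 25616.00 = 119.41 mm

x̄ = 62.21 mm, ȳ = 119.41 mm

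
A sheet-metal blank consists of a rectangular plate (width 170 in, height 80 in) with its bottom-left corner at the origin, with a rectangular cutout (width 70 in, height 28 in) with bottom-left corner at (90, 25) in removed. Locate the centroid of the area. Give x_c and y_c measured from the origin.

x_c = 78.26 in, y_c = 40.17 in

Part | A | x̄ᵢ | ȳᵢ | A·x̄ᵢ | A·ȳᵢ
plate | 13600.00 | 85.00 | 40.00 | 1156000.00 | 544000.00
hole | -1960.00 | 125.00 | 39.00 | -245000.00 | -76440.00
Σ | 11640.00 |  |  | 911000.00 | 467560.00
x_c = 911000.00 / 11640.00 = 78.26 in
y_c = 467560.00 / 11640.00 = 40.17 in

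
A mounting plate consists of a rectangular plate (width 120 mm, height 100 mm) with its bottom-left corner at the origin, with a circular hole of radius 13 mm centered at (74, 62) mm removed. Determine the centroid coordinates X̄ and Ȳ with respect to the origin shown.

X̄ = 59.35 mm, Ȳ = 49.44 mm

plate: A = 120 × 100 = 12000.00, centroid at (60.00, 50.00).
hole: A = −π·13² = -530.93, centroid at (74.00, 62.00).
ΣA = 11469.07 mm², ΣAX̄ = 680711.24 mm³, ΣAȲ = 567082.39 mm³.
X̄ = 680711.24/11469.07 = 59.35 mm; Ȳ = 567082.39/11469.07 = 49.44 mm.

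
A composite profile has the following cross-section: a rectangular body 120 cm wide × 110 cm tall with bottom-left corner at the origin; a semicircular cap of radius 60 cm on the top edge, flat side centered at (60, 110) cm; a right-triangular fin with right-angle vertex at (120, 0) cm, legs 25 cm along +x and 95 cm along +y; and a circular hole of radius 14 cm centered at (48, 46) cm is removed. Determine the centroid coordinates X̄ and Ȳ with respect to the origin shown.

rectangular body: A = 120 × 110 = 13200.00, centroid at (60.00, 55.00).
semicircular top: A = ½π·60² = 5654.87, centroid at (60.00, 135.46).
triangular fin: A = ½·25·95 = 1187.50, centroid at (128.33, 31.67).
hole: A = −π·14² = -615.75, centroid at (48.00, 46.00).
ΣA = 19426.61 cm²
ΣAX̄ = (13200.00)(60.00) + (5654.87)(60.00) + (1187.50)(128.33) + (-615.75)(48.00) = 1254131.74 cm³
ΣAȲ = (13200.00)(55.00) + (5654.87)(135.46) + (1187.50)(31.67) + (-615.75)(46.00) = 1501314.91 cm³
X̄ = 1254131.74 / 19426.61 = 64.56 cm
Ȳ = 1501314.91 / 19426.61 = 77.28 cm

X̄ = 64.56 cm, Ȳ = 77.28 cm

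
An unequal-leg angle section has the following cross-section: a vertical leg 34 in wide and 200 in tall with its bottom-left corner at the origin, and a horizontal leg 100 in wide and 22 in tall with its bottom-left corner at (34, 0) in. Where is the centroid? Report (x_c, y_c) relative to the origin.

vertical leg: A = 34 × 200 = 6800.00, centroid at (17.00, 100.00).
horizontal leg: A = 100 × 22 = 2200.00, centroid at (84.00, 11.00).
ΣA = 9000.00 in², ΣAx_c = 300400.00 in³, ΣAy_c = 704200.00 in³.
x_c = 300400.00/9000.00 = 33.38 in; y_c = 704200.00/9000.00 = 78.24 in.

x_c = 33.38 in, y_c = 78.24 in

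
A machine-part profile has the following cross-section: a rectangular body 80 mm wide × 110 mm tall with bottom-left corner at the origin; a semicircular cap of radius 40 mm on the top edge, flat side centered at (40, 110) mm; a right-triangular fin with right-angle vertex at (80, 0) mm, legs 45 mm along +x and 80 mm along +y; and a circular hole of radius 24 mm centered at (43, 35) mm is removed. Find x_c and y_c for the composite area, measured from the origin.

x_c = 48.28 mm, y_c = 69.69 mm

rectangular body: A = 80 × 110 = 8800.00, centroid at (40.00, 55.00).
semicircular top: A = ½π·40² = 2513.27, centroid at (40.00, 126.98).
triangular fin: A = ½·45·80 = 1800.00, centroid at (95.00, 26.67).
hole: A = −π·24² = -1809.56, centroid at (43.00, 35.00).
ΣA = 11303.72 mm²
ΣAx_c = (8800.00)(40.00) + (2513.27)(40.00) + (1800.00)(95.00) + (-1809.56)(43.00) = 545720.00 mm³
ΣAy_c = (8800.00)(55.00) + (2513.27)(126.98) + (1800.00)(26.67) + (-1809.56)(35.00) = 787792.31 mm³
x_c = 545720.00 / 11303.72 = 48.28 mm
y_c = 787792.31 / 11303.72 = 69.69 mm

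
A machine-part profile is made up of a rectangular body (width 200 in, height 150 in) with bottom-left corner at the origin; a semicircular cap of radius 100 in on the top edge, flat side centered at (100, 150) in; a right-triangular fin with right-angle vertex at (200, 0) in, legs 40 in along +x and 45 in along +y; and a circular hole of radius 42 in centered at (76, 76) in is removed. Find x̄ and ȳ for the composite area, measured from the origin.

x̄ = 105.72 in, ȳ = 118.47 in

rectangular body: A = 200 × 150 = 30000.00, centroid at (100.00, 75.00).
semicircular top: A = ½π·100² = 15707.96, centroid at (100.00, 192.44).
triangular fin: A = ½·40·45 = 900.00, centroid at (213.33, 15.00).
hole: A = −π·42² = -5541.77, centroid at (76.00, 76.00).
ΣA = 41066.19 in²
ΣAx̄ = (30000.00)(100.00) + (15707.96)(100.00) + (900.00)(213.33) + (-5541.77)(76.00) = 4341621.85 in³
ΣAȳ = (30000.00)(75.00) + (15707.96)(192.44) + (900.00)(15.00) + (-5541.77)(76.00) = 4865186.68 in³
x̄ = 4341621.85 / 41066.19 = 105.72 in
ȳ = 4865186.68 / 41066.19 = 118.47 in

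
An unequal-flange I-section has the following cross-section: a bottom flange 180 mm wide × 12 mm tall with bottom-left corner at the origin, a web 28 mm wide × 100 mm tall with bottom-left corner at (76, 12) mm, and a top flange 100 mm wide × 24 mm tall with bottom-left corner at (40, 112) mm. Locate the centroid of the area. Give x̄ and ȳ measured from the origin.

x̄ = 90.00 mm, ȳ = 65.78 mm

bottom flange: A = 180 × 12 = 2160.00, centroid at (90.00, 6.00).
web: A = 28 × 100 = 2800.00, centroid at (90.00, 62.00).
top flange: A = 100 × 24 = 2400.00, centroid at (90.00, 124.00).
ΣA = 7360.00 mm²
ΣAx̄ = (2160.00)(90.00) + (2800.00)(90.00) + (2400.00)(90.00) = 662400.00 mm³
ΣAȳ = (2160.00)(6.00) + (2800.00)(62.00) + (2400.00)(124.00) = 484160.00 mm³
x̄ = 662400.00 / 7360.00 = 90.00 mm
ȳ = 484160.00 / 7360.00 = 65.78 mm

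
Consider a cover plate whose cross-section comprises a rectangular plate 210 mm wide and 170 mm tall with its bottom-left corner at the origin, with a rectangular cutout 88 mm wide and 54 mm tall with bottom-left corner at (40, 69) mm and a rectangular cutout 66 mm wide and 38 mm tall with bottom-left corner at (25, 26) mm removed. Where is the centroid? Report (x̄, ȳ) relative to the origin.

Part | A | x̄ᵢ | ȳᵢ | A·x̄ᵢ | A·ȳᵢ
plate | 35700.00 | 105.00 | 85.00 | 3748500.00 | 3034500.00
hole 1 | -4752.00 | 84.00 | 96.00 | -399168.00 | -456192.00
hole 2 | -2508.00 | 58.00 | 45.00 | -145464.00 | -112860.00
Σ | 28440.00 |  |  | 3203868.00 | 2465448.00
x̄ = 3203868.00 / 28440.00 = 112.65 mm
ȳ = 2465448.00 / 28440.00 = 86.69 mm

x̄ = 112.65 mm, ȳ = 86.69 mm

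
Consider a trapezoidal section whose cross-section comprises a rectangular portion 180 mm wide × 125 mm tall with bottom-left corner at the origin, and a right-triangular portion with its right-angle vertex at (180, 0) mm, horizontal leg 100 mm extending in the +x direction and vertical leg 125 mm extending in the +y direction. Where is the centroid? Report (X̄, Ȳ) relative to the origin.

X̄ = 116.81 mm, Ȳ = 57.97 mm

Part | A | x̄ᵢ | ȳᵢ | A·x̄ᵢ | A·ȳᵢ
rectangular portion | 22500.00 | 90.00 | 62.50 | 2025000.00 | 1406250.00
triangular portion | 6250.00 | 213.33 | 41.67 | 1333333.33 | 260416.67
Σ | 28750.00 |  |  | 3358333.33 | 1666666.67
X̄ = 3358333.33 / 28750.00 = 116.81 mm
Ȳ = 1666666.67 / 28750.00 = 57.97 mm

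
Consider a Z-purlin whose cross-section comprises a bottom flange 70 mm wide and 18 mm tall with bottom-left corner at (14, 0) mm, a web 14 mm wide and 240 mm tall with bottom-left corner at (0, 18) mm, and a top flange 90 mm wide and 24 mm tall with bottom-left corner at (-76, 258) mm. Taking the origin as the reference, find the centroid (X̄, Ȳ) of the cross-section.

X̄ = 2.70 mm, Ȳ = 156.08 mm

Part | A | x̄ᵢ | ȳᵢ | A·x̄ᵢ | A·ȳᵢ
bottom flange | 1260.00 | 49.00 | 9.00 | 61740.00 | 11340.00
web | 3360.00 | 7.00 | 138.00 | 23520.00 | 463680.00
top flange | 2160.00 | -31.00 | 270.00 | -66960.00 | 583200.00
Σ | 6780.00 |  |  | 18300.00 | 1058220.00
X̄ = 18300.00 / 6780.00 = 2.70 mm
Ȳ = 1058220.00 / 6780.00 = 156.08 mm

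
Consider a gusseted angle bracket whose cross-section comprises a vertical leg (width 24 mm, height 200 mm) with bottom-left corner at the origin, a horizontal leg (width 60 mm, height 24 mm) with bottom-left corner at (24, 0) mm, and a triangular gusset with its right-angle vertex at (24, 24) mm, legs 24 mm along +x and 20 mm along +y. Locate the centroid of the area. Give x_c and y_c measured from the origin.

x_c = 22.07 mm, y_c = 77.88 mm

Part | A | x̄ᵢ | ȳᵢ | A·x̄ᵢ | A·ȳᵢ
vertical leg | 4800.00 | 12.00 | 100.00 | 57600.00 | 480000.00
horizontal leg | 1440.00 | 54.00 | 12.00 | 77760.00 | 17280.00
gusset | 240.00 | 32.00 | 30.67 | 7680.00 | 7360.00
Σ | 6480.00 |  |  | 143040.00 | 504640.00
x_c = 143040.00 / 6480.00 = 22.07 mm
y_c = 504640.00 / 6480.00 = 77.88 mm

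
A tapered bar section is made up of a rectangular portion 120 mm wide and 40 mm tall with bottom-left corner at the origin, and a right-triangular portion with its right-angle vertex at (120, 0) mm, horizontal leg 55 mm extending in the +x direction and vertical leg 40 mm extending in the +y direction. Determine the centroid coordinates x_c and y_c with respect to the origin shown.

rectangular portion: A = 120 × 40 = 4800.00, centroid at (60.00, 20.00).
triangular portion: A = ½·55·40 = 1100.00, centroid at (138.33, 13.33).
ΣA = 5900.00 mm², ΣAx_c = 440166.67 mm³, ΣAy_c = 110666.67 mm³.
x_c = 440166.67/5900.00 = 74.60 mm; y_c = 110666.67/5900.00 = 18.76 mm.

x_c = 74.60 mm, y_c = 18.76 mm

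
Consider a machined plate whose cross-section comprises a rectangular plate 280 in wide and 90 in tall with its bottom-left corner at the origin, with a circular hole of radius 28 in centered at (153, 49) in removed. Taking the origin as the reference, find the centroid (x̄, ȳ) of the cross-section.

Part | A | x̄ᵢ | ȳᵢ | A·x̄ᵢ | A·ȳᵢ
plate | 25200.00 | 140.00 | 45.00 | 3528000.00 | 1134000.00
hole | -2463.01 | 153.00 | 49.00 | -376840.32 | -120687.42
Σ | 22736.99 |  |  | 3151159.68 | 1013312.58
x̄ = 3151159.68 / 22736.99 = 138.59 in
ȳ = 1013312.58 / 22736.99 = 44.57 in

x̄ = 138.59 in, ȳ = 44.57 in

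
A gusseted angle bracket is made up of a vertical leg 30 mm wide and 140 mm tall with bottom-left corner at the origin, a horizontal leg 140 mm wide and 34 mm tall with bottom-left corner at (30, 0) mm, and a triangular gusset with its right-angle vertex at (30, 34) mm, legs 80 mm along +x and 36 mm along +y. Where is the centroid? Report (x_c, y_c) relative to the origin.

x_c = 59.67 mm, y_c = 42.42 mm

vertical leg: A = 30 × 140 = 4200.00, centroid at (15.00, 70.00).
horizontal leg: A = 140 × 34 = 4760.00, centroid at (100.00, 17.00).
gusset: A = ½·80·36 = 1440.00, centroid at (56.67, 46.00).
ΣA = 10400.00 mm², ΣAx_c = 620600.00 mm³, ΣAy_c = 441160.00 mm³.
x_c = 620600.00/10400.00 = 59.67 mm; y_c = 441160.00/10400.00 = 42.42 mm.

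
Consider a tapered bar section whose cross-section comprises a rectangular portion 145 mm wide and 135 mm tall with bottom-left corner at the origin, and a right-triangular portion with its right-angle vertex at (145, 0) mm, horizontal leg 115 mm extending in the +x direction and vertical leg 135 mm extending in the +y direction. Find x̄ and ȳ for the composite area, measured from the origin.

x̄ = 103.97 mm, ȳ = 61.11 mm

rectangular portion: A = 145 × 135 = 19575.00, centroid at (72.50, 67.50).
triangular portion: A = ½·115·135 = 7762.50, centroid at (183.33, 45.00).
ΣA = 27337.50 mm²
ΣAx̄ = (19575.00)(72.50) + (7762.50)(183.33) = 2842312.50 mm³
ΣAȳ = (19575.00)(67.50) + (7762.50)(45.00) = 1670625.00 mm³
x̄ = 2842312.50 / 27337.50 = 103.97 mm
ȳ = 1670625.00 / 27337.50 = 61.11 mm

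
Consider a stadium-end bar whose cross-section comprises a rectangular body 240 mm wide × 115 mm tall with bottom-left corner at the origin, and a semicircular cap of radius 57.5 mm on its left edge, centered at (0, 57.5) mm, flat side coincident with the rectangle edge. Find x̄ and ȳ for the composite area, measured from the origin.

Part | A | x̄ᵢ | ȳᵢ | A·x̄ᵢ | A·ȳᵢ
rectangular body | 27600.00 | 120.00 | 57.50 | 3312000.00 | 1587000.00
semicircular end | 5193.45 | -24.40 | 57.50 | -126739.58 | 298623.11
Σ | 32793.45 |  |  | 3185260.42 | 1885623.11
x̄ = 3185260.42 / 32793.45 = 97.13 mm
ȳ = 1885623.11 / 32793.45 = 57.50 mm

x̄ = 97.13 mm, ȳ = 57.50 mm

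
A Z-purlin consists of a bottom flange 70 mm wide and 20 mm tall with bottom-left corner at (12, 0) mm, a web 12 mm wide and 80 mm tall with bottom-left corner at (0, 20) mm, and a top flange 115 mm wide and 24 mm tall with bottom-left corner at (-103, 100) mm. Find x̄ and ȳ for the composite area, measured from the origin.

bottom flange: A = 70 × 20 = 1400.00, centroid at (47.00, 10.00).
web: A = 12 × 80 = 960.00, centroid at (6.00, 60.00).
top flange: A = 115 × 24 = 2760.00, centroid at (-45.50, 112.00).
ΣA = 5120.00 mm²
ΣAx̄ = (1400.00)(47.00) + (960.00)(6.00) + (2760.00)(-45.50) = -54020.00 mm³
ΣAȳ = (1400.00)(10.00) + (960.00)(60.00) + (2760.00)(112.00) = 380720.00 mm³
x̄ = -54020.00 / 5120.00 = -10.55 mm
ȳ = 380720.00 / 5120.00 = 74.36 mm

x̄ = -10.55 mm, ȳ = 74.36 mm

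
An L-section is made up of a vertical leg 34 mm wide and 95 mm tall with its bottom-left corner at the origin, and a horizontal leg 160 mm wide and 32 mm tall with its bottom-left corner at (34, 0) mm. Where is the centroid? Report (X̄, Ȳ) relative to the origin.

Part | A | x̄ᵢ | ȳᵢ | A·x̄ᵢ | A·ȳᵢ
vertical leg | 3230.00 | 17.00 | 47.50 | 54910.00 | 153425.00
horizontal leg | 5120.00 | 114.00 | 16.00 | 583680.00 | 81920.00
Σ | 8350.00 |  |  | 638590.00 | 235345.00
X̄ = 638590.00 / 8350.00 = 76.48 mm
Ȳ = 235345.00 / 8350.00 = 28.19 mm

X̄ = 76.48 mm, Ȳ = 28.19 mm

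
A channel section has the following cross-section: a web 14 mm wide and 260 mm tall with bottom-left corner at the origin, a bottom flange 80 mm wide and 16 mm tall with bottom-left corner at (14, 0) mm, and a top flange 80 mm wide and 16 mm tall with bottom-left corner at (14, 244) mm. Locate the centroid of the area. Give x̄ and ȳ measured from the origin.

Part | A | x̄ᵢ | ȳᵢ | A·x̄ᵢ | A·ȳᵢ
web | 3640.00 | 7.00 | 130.00 | 25480.00 | 473200.00
bottom flange | 1280.00 | 54.00 | 8.00 | 69120.00 | 10240.00
top flange | 1280.00 | 54.00 | 252.00 | 69120.00 | 322560.00
Σ | 6200.00 |  |  | 163720.00 | 806000.00
x̄ = 163720.00 / 6200.00 = 26.41 mm
ȳ = 806000.00 / 6200.00 = 130.00 mm

x̄ = 26.41 mm, ȳ = 130.00 mm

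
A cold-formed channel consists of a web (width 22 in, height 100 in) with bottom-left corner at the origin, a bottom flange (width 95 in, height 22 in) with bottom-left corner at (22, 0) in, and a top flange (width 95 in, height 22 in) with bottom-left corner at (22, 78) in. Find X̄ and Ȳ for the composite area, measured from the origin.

Part | A | x̄ᵢ | ȳᵢ | A·x̄ᵢ | A·ȳᵢ
web | 2200.00 | 11.00 | 50.00 | 24200.00 | 110000.00
bottom flange | 2090.00 | 69.50 | 11.00 | 145255.00 | 22990.00
top flange | 2090.00 | 69.50 | 89.00 | 145255.00 | 186010.00
Σ | 6380.00 |  |  | 314710.00 | 319000.00
X̄ = 314710.00 / 6380.00 = 49.33 in
Ȳ = 319000.00 / 6380.00 = 50.00 in

X̄ = 49.33 in, Ȳ = 50.00 in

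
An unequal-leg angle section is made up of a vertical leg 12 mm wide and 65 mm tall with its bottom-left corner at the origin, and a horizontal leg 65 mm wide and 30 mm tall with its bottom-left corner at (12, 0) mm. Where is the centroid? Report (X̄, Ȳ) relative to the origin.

X̄ = 33.50 mm, Ȳ = 20.00 mm

vertical leg: A = 12 × 65 = 780.00, centroid at (6.00, 32.50).
horizontal leg: A = 65 × 30 = 1950.00, centroid at (44.50, 15.00).
ΣA = 2730.00 mm², ΣAX̄ = 91455.00 mm³, ΣAȲ = 54600.00 mm³.
X̄ = 91455.00/2730.00 = 33.50 mm; Ȳ = 54600.00/2730.00 = 20.00 mm.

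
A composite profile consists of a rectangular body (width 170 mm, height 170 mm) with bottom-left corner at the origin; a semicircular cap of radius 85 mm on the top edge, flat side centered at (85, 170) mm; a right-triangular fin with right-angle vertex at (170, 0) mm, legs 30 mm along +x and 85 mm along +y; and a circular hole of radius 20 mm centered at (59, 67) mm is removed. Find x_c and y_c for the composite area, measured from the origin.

rectangular body: A = 170 × 170 = 28900.00, centroid at (85.00, 85.00).
semicircular top: A = ½π·85² = 11349.00, centroid at (85.00, 206.08).
triangular fin: A = ½·30·85 = 1275.00, centroid at (180.00, 28.33).
hole: A = −π·20² = -1256.64, centroid at (59.00, 67.00).
ΣA = 40267.37 mm², ΣAx_c = 3576523.71 mm³, ΣAy_c = 4747177.57 mm³.
x_c = 3576523.71/40267.37 = 88.82 mm; y_c = 4747177.57/40267.37 = 117.89 mm.

x_c = 88.82 mm, y_c = 117.89 mm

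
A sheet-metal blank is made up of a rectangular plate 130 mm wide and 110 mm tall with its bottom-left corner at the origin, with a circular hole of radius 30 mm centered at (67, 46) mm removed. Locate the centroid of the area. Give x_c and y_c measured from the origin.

x_c = 64.51 mm, y_c = 57.22 mm

plate: A = 130 × 110 = 14300.00, centroid at (65.00, 55.00).
hole: A = −π·30² = -2827.43, centroid at (67.00, 46.00).
ΣA = 11472.57 mm², ΣAx_c = 740061.96 mm³, ΣAy_c = 656438.06 mm³.
x_c = 740061.96/11472.57 = 64.51 mm; y_c = 656438.06/11472.57 = 57.22 mm.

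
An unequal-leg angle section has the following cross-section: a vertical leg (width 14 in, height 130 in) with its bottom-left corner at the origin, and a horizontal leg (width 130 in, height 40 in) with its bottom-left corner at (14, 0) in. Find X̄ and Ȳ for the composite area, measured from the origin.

vertical leg: A = 14 × 130 = 1820.00, centroid at (7.00, 65.00).
horizontal leg: A = 130 × 40 = 5200.00, centroid at (79.00, 20.00).
ΣA = 7020.00 in²
ΣAX̄ = (1820.00)(7.00) + (5200.00)(79.00) = 423540.00 in³
ΣAȲ = (1820.00)(65.00) + (5200.00)(20.00) = 222300.00 in³
X̄ = 423540.00 / 7020.00 = 60.33 in
Ȳ = 222300.00 / 7020.00 = 31.67 in

X̄ = 60.33 in, Ȳ = 31.67 in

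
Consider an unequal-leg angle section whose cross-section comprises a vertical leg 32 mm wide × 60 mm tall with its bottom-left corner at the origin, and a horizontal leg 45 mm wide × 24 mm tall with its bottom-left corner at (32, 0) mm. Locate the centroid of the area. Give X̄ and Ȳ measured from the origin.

vertical leg: A = 32 × 60 = 1920.00, centroid at (16.00, 30.00).
horizontal leg: A = 45 × 24 = 1080.00, centroid at (54.50, 12.00).
ΣA = 3000.00 mm²
ΣAX̄ = (1920.00)(16.00) + (1080.00)(54.50) = 89580.00 mm³
ΣAȲ = (1920.00)(30.00) + (1080.00)(12.00) = 70560.00 mm³
X̄ = 89580.00 / 3000.00 = 29.86 mm
Ȳ = 70560.00 / 3000.00 = 23.52 mm

X̄ = 29.86 mm, Ȳ = 23.52 mm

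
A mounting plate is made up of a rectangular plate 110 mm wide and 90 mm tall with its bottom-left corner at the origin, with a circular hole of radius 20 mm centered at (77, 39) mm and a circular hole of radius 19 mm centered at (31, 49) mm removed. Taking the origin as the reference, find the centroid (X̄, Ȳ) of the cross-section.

Part | A | x̄ᵢ | ȳᵢ | A·x̄ᵢ | A·ȳᵢ
plate | 9900.00 | 55.00 | 45.00 | 544500.00 | 445500.00
hole 1 | -1256.64 | 77.00 | 39.00 | -96761.05 | -49008.85
hole 2 | -1134.11 | 31.00 | 49.00 | -35157.56 | -55571.63
Σ | 7509.25 |  |  | 412581.38 | 340919.52
X̄ = 412581.38 / 7509.25 = 54.94 mm
Ȳ = 340919.52 / 7509.25 = 45.40 mm

X̄ = 54.94 mm, Ȳ = 45.40 mm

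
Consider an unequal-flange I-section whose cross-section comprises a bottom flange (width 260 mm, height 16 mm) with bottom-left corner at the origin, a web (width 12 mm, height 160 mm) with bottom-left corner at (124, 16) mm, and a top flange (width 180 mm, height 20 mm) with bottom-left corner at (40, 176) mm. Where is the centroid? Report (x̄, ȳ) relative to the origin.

x̄ = 130.00 mm, ȳ = 91.65 mm

Part | A | x̄ᵢ | ȳᵢ | A·x̄ᵢ | A·ȳᵢ
bottom flange | 4160.00 | 130.00 | 8.00 | 540800.00 | 33280.00
web | 1920.00 | 130.00 | 96.00 | 249600.00 | 184320.00
top flange | 3600.00 | 130.00 | 186.00 | 468000.00 | 669600.00
Σ | 9680.00 |  |  | 1258400.00 | 887200.00
x̄ = 1258400.00 / 9680.00 = 130.00 mm
ȳ = 887200.00 / 9680.00 = 91.65 mm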